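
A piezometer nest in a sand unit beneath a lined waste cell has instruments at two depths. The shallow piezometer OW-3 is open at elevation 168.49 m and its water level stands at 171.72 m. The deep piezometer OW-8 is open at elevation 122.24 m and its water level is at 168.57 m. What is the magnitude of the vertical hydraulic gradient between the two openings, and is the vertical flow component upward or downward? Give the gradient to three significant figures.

|i_v| ≈ 0.0681; vertical flow is downward

Total head at OW-3: h = 171.72 m (water level in the standpipe).
Total head at OW-8: h = 168.57 m.
Δh = h(OW-3) − h(OW-8) = 171.72 − 168.57 = 3.15 m.
Vertical separation Δz = 168.49 − 122.24 = 46.25 m.
|i_v| = |Δh| / Δz = 3.15 / 46.25 = 0.0681.
Head is higher in the shallow piezometer, so vertical flow is downward (recharge condition).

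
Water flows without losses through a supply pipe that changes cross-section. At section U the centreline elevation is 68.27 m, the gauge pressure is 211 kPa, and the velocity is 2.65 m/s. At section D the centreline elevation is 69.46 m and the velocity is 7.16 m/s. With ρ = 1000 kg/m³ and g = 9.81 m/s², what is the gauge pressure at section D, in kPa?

Pressure head at U: ψ₁ = P₁/(ρg) = 211×1000 / (1000 × 9.81) = 21.51 m.
Velocity heads: v₁²/2g = 2.65²/19.62 = 0.358 m; v₂²/2g = 7.16²/19.62 = 2.613 m.
Total head H = z₁ + ψ₁ + v₁²/2g = 68.27 + 21.51 + 0.358 = 90.14 m.
ψ₂ = H − z₂ − v₂²/2g = 90.14 − 69.46 − 2.613 = 18.07 m.
P₂ = ρgψ₂ = 1000 × 9.81 × 18.07 ≈ 177 kPa.

P₂ ≈ 177 kPa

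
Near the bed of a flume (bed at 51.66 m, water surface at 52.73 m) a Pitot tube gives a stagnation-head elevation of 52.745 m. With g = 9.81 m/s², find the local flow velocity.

Near the bed, under hydrostatic conditions, the piezometric head (z + ψ) equals the free-surface elevation, 52.73 m.
Velocity head = total − piezometric = 52.745 − 52.73 = 0.015 m.
v = √(2g·h_v) = √(2 × 9.81 × 0.015) = 0.542 m/s.

v ≈ 0.542 m/s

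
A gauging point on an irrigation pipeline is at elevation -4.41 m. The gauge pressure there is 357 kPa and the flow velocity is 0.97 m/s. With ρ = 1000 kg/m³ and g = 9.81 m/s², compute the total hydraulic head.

h ≈ 32.03 m

Pressure head ψ = P/(ρg) = 357×1000 / (1000 × 9.81) = 36.39 m.
Velocity head = v²/(2g) = 0.97² / (2 × 9.81) = 0.048 m.
h = z + ψ + v²/(2g) = -4.41 + 36.39 + 0.048 = 32.03 m.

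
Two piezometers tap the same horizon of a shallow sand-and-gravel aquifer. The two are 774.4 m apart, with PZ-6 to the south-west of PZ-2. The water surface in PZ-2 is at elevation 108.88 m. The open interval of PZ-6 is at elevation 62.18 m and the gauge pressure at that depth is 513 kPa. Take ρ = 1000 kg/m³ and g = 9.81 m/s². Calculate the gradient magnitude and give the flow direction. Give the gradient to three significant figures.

Total head at PZ-2: h = 108.88 m (water level in the piezometer is the total head).
Pressure head at PZ-6: ψ = P/(ρg) = 513×1000 / (1000 × 9.81) = 52.29 m.
Total head at PZ-6: h = z + ψ = 62.18 + 52.29 = 114.47 m.
Head difference: h(PZ-2) − h(PZ-6) = 108.88 − 114.47 = -5.59 m.
Hydraulic gradient: i = |Δh| / L = 5.59 / 774.4 = 0.00722.
Flow is from higher to lower head: from PZ-6 toward PZ-2, i.e. toward the north-east.

i ≈ 0.00722; groundwater flows toward the north-east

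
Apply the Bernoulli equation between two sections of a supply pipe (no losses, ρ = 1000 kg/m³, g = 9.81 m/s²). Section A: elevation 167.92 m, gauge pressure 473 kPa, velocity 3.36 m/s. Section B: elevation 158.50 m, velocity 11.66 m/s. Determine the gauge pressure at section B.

Pressure head at A: ψ₁ = P₁/(ρg) = 473×1000 / (1000 × 9.81) = 48.22 m.
Velocity heads: v₁²/2g = 3.36²/19.62 = 0.575 m; v₂²/2g = 11.66²/19.62 = 6.929 m.
Total head H = z₁ + ψ₁ + v₁²/2g = 167.92 + 48.22 + 0.575 = 216.71 m.
ψ₂ = H − z₂ − v₂²/2g = 216.71 − 158.50 − 6.929 = 51.28 m.
P₂ = ρgψ₂ = 1000 × 9.81 × 51.28 ≈ 503 kPa.

P₂ ≈ 503 kPa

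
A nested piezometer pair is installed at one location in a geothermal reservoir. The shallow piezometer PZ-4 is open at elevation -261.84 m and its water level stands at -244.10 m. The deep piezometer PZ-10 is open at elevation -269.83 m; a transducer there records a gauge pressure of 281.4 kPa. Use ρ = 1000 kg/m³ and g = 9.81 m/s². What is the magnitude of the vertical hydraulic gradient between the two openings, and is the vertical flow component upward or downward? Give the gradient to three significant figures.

Total head at PZ-4: h = -244.10 m (water level in the standpipe).
Pressure head at PZ-10: ψ = P/(ρg) = 281.4×1000 / (1000 × 9.81) = 28.69 m.
Total head at PZ-10: h = z + ψ = -269.83 + 28.69 = -241.14 m.
Δh = h(PZ-4) − h(PZ-10) = -244.10 − (-241.14) = -2.96 m.
Vertical separation Δz = -261.84 − (-269.83) = 7.99 m.
|i_v| = |Δh| / Δz = 2.96 / 7.99 = 0.370.
Head is higher in the deep piezometer, so vertical flow is upward (discharge condition).

|i_v| ≈ 0.370; vertical flow is upward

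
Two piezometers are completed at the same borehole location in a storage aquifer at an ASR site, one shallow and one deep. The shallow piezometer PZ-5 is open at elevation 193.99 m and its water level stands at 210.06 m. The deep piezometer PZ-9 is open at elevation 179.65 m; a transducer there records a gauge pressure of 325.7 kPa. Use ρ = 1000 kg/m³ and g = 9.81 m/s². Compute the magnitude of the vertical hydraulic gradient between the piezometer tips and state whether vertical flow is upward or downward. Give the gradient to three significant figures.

Total head at PZ-5: h = 210.06 m (water level in the standpipe).
Pressure head at PZ-9: ψ = P/(ρg) = 325.7×1000 / (1000 × 9.81) = 33.20 m.
Total head at PZ-9: h = z + ψ = 179.65 + 33.20 = 212.85 m.
Δh = h(PZ-5) − h(PZ-9) = 210.06 − 212.85 = -2.79 m.
Vertical separation Δz = 193.99 − 179.65 = 14.34 m.
|i_v| = |Δh| / Δz = 2.79 / 14.34 = 0.195.
Head is higher in the deep piezometer, so vertical flow is upward (discharge condition).

|i_v| ≈ 0.195; vertical flow is upward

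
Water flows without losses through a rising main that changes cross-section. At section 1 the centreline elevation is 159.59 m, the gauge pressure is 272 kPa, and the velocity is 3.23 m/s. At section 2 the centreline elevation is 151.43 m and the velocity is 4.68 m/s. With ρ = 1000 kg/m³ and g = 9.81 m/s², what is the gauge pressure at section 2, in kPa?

P₂ ≈ 346 kPa

Pressure head at 1: ψ₁ = P₁/(ρg) = 272×1000 / (1000 × 9.81) = 27.73 m.
Velocity heads: v₁²/2g = 3.23²/19.62 = 0.532 m; v₂²/2g = 4.68²/19.62 = 1.116 m.
Total head H = z₁ + ψ₁ + v₁²/2g = 159.59 + 27.73 + 0.532 = 187.85 m.
ψ₂ = H − z₂ − v₂²/2g = 187.85 − 151.43 − 1.116 = 35.30 m.
P₂ = ρgψ₂ = 1000 × 9.81 × 35.30 ≈ 346 kPa.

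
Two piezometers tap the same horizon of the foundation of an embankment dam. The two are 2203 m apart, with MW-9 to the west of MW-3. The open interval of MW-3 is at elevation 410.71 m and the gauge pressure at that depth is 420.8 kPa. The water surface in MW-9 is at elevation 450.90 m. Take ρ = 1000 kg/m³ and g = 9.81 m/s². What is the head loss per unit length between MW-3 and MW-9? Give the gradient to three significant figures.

Pressure head at MW-3: ψ = P/(ρg) = 420.8×1000 / (1000 × 9.81) = 42.90 m.
Total head at MW-3: h = z + ψ = 410.71 + 42.90 = 453.61 m.
Total head at MW-9: h = 450.90 m (water level in the piezometer is the total head).
Head difference: h(MW-3) − h(MW-9) = 453.61 − 450.90 = 2.71 m.
Hydraulic gradient: i = |Δh| / L = 2.71 / 2203 = 0.00123.

i ≈ 0.00123 m/m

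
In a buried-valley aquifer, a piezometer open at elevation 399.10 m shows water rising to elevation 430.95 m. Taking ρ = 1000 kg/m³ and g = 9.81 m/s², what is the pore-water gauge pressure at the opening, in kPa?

Pressure head ψ = h − z = 430.95 − 399.10 = 31.85 m.
P = ρgψ = 1000 × 9.81 × 31.85 = 312448 Pa ≈ 312 kPa.

P ≈ 312 kPa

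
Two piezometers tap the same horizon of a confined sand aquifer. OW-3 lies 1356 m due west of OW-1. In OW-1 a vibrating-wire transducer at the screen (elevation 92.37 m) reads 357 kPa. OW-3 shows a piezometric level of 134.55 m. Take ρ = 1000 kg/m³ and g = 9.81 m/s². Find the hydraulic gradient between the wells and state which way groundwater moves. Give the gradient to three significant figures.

Pressure head at OW-1: ψ = P/(ρg) = 357×1000 / (1000 × 9.81) = 36.39 m.
Total head at OW-1: h = z + ψ = 92.37 + 36.39 = 128.76 m.
Total head at OW-3: h = 134.55 m (water level in the piezometer is the total head).
Head difference: h(OW-1) − h(OW-3) = 128.76 − 134.55 = -5.79 m.
Hydraulic gradient: i = |Δh| / L = 5.79 / 1356 = 0.00427.
Flow is from higher to lower head: from OW-3 toward OW-1, i.e. toward the east.

i ≈ 0.00427; groundwater flows toward the east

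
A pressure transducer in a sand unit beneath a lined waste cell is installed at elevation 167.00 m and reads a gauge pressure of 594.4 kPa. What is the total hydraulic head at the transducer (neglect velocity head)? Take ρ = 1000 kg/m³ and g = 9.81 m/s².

ψ = P/(ρg) = 594.4×1000 / (1000 × 9.81) = 60.59 m.
h = z + ψ = 167.00 + 60.59 = 227.59 m.

h ≈ 227.59 m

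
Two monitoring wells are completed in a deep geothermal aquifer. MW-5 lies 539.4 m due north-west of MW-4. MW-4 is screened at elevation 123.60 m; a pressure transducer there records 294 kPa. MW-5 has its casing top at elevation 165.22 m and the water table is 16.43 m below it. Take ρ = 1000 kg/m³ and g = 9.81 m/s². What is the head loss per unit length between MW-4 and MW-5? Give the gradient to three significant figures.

Pressure head at MW-4: ψ = P/(ρg) = 294×1000 / (1000 × 9.81) = 29.97 m.
Total head at MW-4: h = z + ψ = 123.60 + 29.97 = 153.57 m.
Total head at MW-5: h = 165.22 − 16.43 = 148.79 m.
Head difference: h(MW-4) − h(MW-5) = 153.57 − 148.79 = 4.78 m.
Hydraulic gradient: i = |Δh| / L = 4.78 / 539.4 = 0.00886.

i ≈ 0.00886 m/m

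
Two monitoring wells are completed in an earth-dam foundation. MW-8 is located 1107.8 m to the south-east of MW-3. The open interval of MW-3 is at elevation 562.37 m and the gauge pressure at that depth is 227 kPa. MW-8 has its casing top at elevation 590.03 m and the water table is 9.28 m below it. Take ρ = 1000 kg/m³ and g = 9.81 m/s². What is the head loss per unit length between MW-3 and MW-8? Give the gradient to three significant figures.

Pressure head at MW-3: ψ = P/(ρg) = 227×1000 / (1000 × 9.81) = 23.14 m.
Total head at MW-3: h = z + ψ = 562.37 + 23.14 = 585.51 m.
Total head at MW-8: h = 590.03 − 9.28 = 580.75 m.
Head difference: h(MW-3) − h(MW-8) = 585.51 − 580.75 = 4.76 m.
Hydraulic gradient: i = |Δh| / L = 4.76 / 1107.8 = 0.00430.

i ≈ 0.00430 m/m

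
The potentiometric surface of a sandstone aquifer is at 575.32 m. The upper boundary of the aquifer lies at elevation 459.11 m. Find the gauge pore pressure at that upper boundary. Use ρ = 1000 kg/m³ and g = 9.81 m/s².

P ≈ 1140 kPa

Pressure head at the aquifer top: ψ = h − z = 575.32 − 459.11 = 116.21 m.
P = ρgψ = 1000 × 9.81 × 116.21 = 1140020 Pa ≈ 1140 kPa.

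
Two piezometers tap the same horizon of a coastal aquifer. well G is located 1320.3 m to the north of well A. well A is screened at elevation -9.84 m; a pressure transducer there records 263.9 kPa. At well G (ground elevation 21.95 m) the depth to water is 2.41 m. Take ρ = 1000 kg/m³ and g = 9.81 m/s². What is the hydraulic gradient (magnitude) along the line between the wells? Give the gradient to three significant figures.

Pressure head at well A: ψ = P/(ρg) = 263.9×1000 / (1000 × 9.81) = 26.90 m.
Total head at well A: h = z + ψ = -9.84 + 26.90 = 17.06 m.
Total head at well G: h = 21.95 − 2.41 = 19.54 m.
Head difference: h(well A) − h(well G) = 17.06 − 19.54 = -2.48 m.
Hydraulic gradient: i = |Δh| / L = 2.48 / 1320.3 = 0.00188.

i ≈ 0.00188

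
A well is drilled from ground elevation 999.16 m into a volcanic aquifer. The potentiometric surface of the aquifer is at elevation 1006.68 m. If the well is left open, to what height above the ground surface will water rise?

Water rises to the potentiometric surface, so the rise above ground = 1006.68 − 999.16 = 7.52 m.

≈ 7.52 m above ground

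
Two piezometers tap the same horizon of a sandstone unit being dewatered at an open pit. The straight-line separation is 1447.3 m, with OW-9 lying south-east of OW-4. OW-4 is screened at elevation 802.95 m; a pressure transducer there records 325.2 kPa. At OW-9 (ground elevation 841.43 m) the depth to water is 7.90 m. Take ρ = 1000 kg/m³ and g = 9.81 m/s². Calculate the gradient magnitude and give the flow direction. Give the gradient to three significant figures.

Pressure head at OW-4: ψ = P/(ρg) = 325.2×1000 / (1000 × 9.81) = 33.15 m.
Total head at OW-4: h = z + ψ = 802.95 + 33.15 = 836.10 m.
Total head at OW-9: h = 841.43 − 7.90 = 833.53 m.
Head difference: h(OW-4) − h(OW-9) = 836.10 − 833.53 = 2.57 m.
Hydraulic gradient: i = |Δh| / L = 2.57 / 1447.3 = 0.00178.
Flow is from higher to lower head: from OW-4 toward OW-9, i.e. toward the south-east.

i ≈ 0.00178; groundwater flows toward the south-east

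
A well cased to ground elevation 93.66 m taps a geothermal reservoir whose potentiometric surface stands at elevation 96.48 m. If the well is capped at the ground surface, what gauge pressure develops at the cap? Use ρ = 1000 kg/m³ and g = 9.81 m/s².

Head above the cap: Δh = 96.48 − 93.66 = 2.82 m.
P = ρgΔh = 1000 × 9.81 × 2.82 = 27664 Pa ≈ 27.7 kPa.

P ≈ 27.7 kPa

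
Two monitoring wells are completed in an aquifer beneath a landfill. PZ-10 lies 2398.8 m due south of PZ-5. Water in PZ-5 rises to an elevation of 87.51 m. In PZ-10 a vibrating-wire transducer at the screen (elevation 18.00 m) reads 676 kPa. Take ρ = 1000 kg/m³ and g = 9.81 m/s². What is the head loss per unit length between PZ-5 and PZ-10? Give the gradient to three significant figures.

Total head at PZ-5: h = 87.51 m (water level in the piezometer is the total head).
Pressure head at PZ-10: ψ = P/(ρg) = 676×1000 / (1000 × 9.81) = 68.91 m.
Total head at PZ-10: h = z + ψ = 18.00 + 68.91 = 86.91 m.
Head difference: h(PZ-5) − h(PZ-10) = 87.51 − 86.91 = 0.60 m.
Hydraulic gradient: i = |Δh| / L = 0.60 / 2398.8 = 0.000250.

i ≈ 0.000250 m/m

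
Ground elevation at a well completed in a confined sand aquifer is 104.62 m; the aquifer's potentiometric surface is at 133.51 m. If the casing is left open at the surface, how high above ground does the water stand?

≈ 28.89 m above ground

Water rises to the potentiometric surface, so the rise above ground = 133.51 − 104.62 = 28.89 m.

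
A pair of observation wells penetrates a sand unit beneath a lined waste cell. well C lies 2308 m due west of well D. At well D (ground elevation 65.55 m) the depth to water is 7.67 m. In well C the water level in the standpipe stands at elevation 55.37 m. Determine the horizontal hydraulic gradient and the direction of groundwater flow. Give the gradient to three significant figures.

i ≈ 0.00109; groundwater flows toward the west

Total head at well D: h = 65.55 − 7.67 = 57.88 m.
Total head at well C: h = 55.37 m (water level in the piezometer is the total head).
Head difference: h(well D) − h(well C) = 57.88 − 55.37 = 2.51 m.
Hydraulic gradient: i = |Δh| / L = 2.51 / 2308 = 0.00109.
Flow is from higher to lower head: from well D toward well C, i.e. toward the west.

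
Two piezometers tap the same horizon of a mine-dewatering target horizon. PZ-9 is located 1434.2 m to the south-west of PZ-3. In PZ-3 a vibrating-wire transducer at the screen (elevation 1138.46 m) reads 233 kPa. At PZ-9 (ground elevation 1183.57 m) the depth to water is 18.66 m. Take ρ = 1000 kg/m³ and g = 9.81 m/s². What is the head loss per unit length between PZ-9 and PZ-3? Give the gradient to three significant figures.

i ≈ 0.00188 m/m

Pressure head at PZ-3: ψ = P/(ρg) = 233×1000 / (1000 × 9.81) = 23.75 m.
Total head at PZ-3: h = z + ψ = 1138.46 + 23.75 = 1162.21 m.
Total head at PZ-9: h = 1183.57 − 18.66 = 1164.91 m.
Head difference: h(PZ-3) − h(PZ-9) = 1162.21 − 1164.91 = -2.70 m.
Hydraulic gradient: i = |Δh| / L = 2.70 / 1434.2 = 0.00188.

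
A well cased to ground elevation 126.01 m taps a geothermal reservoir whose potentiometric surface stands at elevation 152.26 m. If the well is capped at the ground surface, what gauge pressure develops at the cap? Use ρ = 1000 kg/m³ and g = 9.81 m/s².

P ≈ 258 kPa

Head above the cap: Δh = 152.26 − 126.01 = 26.25 m.
P = ρgΔh = 1000 × 9.81 × 26.25 = 257512 Pa ≈ 258 kPa.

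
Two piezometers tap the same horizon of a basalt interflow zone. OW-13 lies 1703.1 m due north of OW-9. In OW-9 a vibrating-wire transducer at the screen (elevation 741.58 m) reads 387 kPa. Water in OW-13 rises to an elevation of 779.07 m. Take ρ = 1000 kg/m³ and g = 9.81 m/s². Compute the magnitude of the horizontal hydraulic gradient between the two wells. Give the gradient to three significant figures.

i ≈ 0.00115

Pressure head at OW-9: ψ = P/(ρg) = 387×1000 / (1000 × 9.81) = 39.45 m.
Total head at OW-9: h = z + ψ = 741.58 + 39.45 = 781.03 m.
Total head at OW-13: h = 779.07 m (water level in the piezometer is the total head).
Head difference: h(OW-9) − h(OW-13) = 781.03 − 779.07 = 1.96 m.
Hydraulic gradient: i = |Δh| / L = 1.96 / 1703.1 = 0.00115.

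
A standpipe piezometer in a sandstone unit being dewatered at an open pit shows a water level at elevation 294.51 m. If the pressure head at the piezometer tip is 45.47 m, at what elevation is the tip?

z = h − ψ = 294.51 − 45.47 = 249.04 m.

z ≈ 249.04 m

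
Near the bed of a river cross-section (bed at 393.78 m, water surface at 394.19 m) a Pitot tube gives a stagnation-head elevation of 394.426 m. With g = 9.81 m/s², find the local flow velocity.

Near the bed, under hydrostatic conditions, the piezometric head (z + ψ) equals the free-surface elevation, 394.19 m.
Velocity head = total − piezometric = 394.426 − 394.19 = 0.236 m.
v = √(2g·h_v) = √(2 × 9.81 × 0.236) = 2.15 m/s.

v ≈ 2.15 m/s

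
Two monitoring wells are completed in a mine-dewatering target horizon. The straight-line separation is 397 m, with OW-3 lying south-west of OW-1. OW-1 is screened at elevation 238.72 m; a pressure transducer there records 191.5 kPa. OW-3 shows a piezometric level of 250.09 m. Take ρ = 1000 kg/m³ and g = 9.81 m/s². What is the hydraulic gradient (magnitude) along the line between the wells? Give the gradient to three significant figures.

Pressure head at OW-1: ψ = P/(ρg) = 191.5×1000 / (1000 × 9.81) = 19.52 m.
Total head at OW-1: h = z + ψ = 238.72 + 19.52 = 258.24 m.
Total head at OW-3: h = 250.09 m (water level in the piezometer is the total head).
Head difference: h(OW-1) − h(OW-3) = 258.24 − 250.09 = 8.15 m.
Hydraulic gradient: i = |Δh| / L = 8.15 / 397 = 0.0205.

i ≈ 0.0205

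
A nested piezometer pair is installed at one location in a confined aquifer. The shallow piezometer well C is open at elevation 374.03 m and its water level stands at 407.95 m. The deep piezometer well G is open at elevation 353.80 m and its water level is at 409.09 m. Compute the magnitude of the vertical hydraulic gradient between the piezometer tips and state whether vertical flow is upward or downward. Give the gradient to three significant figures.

|i_v| ≈ 0.0564; vertical flow is upward

Total head at well C: h = 407.95 m (water level in the standpipe).
Total head at well G: h = 409.09 m.
Δh = h(well C) − h(well G) = 407.95 − 409.09 = -1.14 m.
Vertical separation Δz = 374.03 − 353.80 = 20.23 m.
|i_v| = |Δh| / Δz = 1.14 / 20.23 = 0.0564.
Head is higher in the deep piezometer, so vertical flow is upward (discharge condition).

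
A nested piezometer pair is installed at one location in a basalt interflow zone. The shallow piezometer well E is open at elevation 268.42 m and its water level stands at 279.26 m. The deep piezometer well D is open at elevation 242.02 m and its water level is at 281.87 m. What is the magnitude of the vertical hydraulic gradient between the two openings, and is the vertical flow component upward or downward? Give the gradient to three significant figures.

Total head at well E: h = 279.26 m (water level in the standpipe).
Total head at well D: h = 281.87 m.
Δh = h(well E) − h(well D) = 279.26 − 281.87 = -2.61 m.
Vertical separation Δz = 268.42 − 242.02 = 26.40 m.
|i_v| = |Δh| / Δz = 2.61 / 26.40 = 0.0989.
Head is higher in the deep piezometer, so vertical flow is upward (discharge condition).

|i_v| ≈ 0.0989; vertical flow is upward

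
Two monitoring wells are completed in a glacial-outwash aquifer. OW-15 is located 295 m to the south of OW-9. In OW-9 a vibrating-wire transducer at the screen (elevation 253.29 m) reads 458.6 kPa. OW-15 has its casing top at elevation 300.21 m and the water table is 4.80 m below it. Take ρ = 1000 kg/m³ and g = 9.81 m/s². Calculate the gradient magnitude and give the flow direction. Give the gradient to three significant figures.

i ≈ 0.0157; groundwater flows toward the south

Pressure head at OW-9: ψ = P/(ρg) = 458.6×1000 / (1000 × 9.81) = 46.75 m.
Total head at OW-9: h = z + ψ = 253.29 + 46.75 = 300.04 m.
Total head at OW-15: h = 300.21 − 4.80 = 295.41 m.
Head difference: h(OW-9) − h(OW-15) = 300.04 − 295.41 = 4.63 m.
Hydraulic gradient: i = |Δh| / L = 4.63 / 295 = 0.0157.
Flow is from higher to lower head: from OW-9 toward OW-15, i.e. toward the south.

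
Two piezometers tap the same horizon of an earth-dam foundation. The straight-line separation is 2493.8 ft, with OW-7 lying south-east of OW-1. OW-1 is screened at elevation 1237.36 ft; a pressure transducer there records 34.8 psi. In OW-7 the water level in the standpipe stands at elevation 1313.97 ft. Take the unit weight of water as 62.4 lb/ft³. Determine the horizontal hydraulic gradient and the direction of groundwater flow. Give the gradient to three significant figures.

Pressure head at OW-1: ψ = 144·P/γ = 144 × 34.8 / 62.4 = 80.31 ft.
Total head at OW-1: h = z + ψ = 1237.36 + 80.31 = 1317.67 ft.
Total head at OW-7: h = 1313.97 ft (water level in the piezometer is the total head).
Head difference: h(OW-1) − h(OW-7) = 1317.67 − 1313.97 = 3.70 ft.
Hydraulic gradient: i = |Δh| / L = 3.70 / 2493.8 = 0.00148.
Flow is from higher to lower head: from OW-1 toward OW-7, i.e. toward the south-east.

i ≈ 0.00148; groundwater flows toward the south-east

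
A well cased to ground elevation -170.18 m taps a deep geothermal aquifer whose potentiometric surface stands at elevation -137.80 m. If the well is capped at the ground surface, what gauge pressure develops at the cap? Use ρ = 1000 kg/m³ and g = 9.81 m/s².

P ≈ 318 kPa

Head above the cap: Δh = -137.80 − (-170.18) = 32.38 m.
P = ρgΔh = 1000 × 9.81 × 32.38 = 317648 Pa ≈ 318 kPa.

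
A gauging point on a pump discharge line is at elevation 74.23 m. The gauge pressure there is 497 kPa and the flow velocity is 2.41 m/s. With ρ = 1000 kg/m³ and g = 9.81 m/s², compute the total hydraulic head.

Pressure head ψ = P/(ρg) = 497×1000 / (1000 × 9.81) = 50.66 m.
Velocity head = v²/(2g) = 2.41² / (2 × 9.81) = 0.296 m.
h = z + ψ + v²/(2g) = 74.23 + 50.66 + 0.296 = 125.19 m.

h ≈ 125.19 m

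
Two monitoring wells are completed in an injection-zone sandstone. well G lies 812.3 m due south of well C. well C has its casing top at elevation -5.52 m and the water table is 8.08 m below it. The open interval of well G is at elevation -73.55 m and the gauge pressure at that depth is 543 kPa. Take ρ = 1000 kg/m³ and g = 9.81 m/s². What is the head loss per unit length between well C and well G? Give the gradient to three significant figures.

i ≈ 0.00566 m/m

Total head at well C: h = -5.52 − 8.08 = -13.60 m.
Pressure head at well G: ψ = P/(ρg) = 543×1000 / (1000 × 9.81) = 55.35 m.
Total head at well G: h = z + ψ = -73.55 + 55.35 = -18.20 m.
Head difference: h(well C) − h(well G) = -13.60 − (-18.20) = 4.60 m.
Hydraulic gradient: i = |Δh| / L = 4.60 / 812.3 = 0.00566.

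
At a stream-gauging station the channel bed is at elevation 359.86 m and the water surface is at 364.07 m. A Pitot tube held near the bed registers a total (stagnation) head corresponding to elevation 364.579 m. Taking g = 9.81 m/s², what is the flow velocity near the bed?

Near the bed, under hydrostatic conditions, the piezometric head (z + ψ) equals the free-surface elevation, 364.07 m.
Velocity head = total − piezometric = 364.579 − 364.07 = 0.509 m.
v = √(2g·h_v) = √(2 × 9.81 × 0.509) = 3.16 m/s.

v ≈ 3.16 m/s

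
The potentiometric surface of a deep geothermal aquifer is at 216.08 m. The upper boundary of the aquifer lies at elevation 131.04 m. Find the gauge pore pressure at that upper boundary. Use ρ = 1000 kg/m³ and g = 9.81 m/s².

Pressure head at the aquifer top: ψ = h − z = 216.08 − 131.04 = 85.04 m.
P = ρgψ = 1000 × 9.81 × 85.04 = 834242 Pa ≈ 834 kPa.

P ≈ 834 kPa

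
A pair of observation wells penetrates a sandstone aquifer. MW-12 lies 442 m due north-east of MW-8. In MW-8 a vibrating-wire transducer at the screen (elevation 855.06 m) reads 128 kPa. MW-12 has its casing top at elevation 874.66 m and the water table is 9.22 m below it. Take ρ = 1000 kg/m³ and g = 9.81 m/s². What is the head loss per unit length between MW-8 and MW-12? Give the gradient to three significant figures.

i ≈ 0.00604 m/m

Pressure head at MW-8: ψ = P/(ρg) = 128×1000 / (1000 × 9.81) = 13.05 m.
Total head at MW-8: h = z + ψ = 855.06 + 13.05 = 868.11 m.
Total head at MW-12: h = 874.66 − 9.22 = 865.44 m.
Head difference: h(MW-8) − h(MW-12) = 868.11 − 865.44 = 2.67 m.
Hydraulic gradient: i = |Δh| / L = 2.67 / 442 = 0.00604.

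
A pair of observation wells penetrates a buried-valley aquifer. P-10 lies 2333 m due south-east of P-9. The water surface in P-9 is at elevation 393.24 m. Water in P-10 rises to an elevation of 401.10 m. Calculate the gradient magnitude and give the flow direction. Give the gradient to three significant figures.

i ≈ 0.00337; groundwater flows toward the north-west

Total head at P-9: h = 393.24 m (water level in the piezometer is the total head).
Total head at P-10: h = 401.10 m (water level in the piezometer is the total head).
Head difference: h(P-9) − h(P-10) = 393.24 − 401.10 = -7.86 m.
Hydraulic gradient: i = |Δh| / L = 7.86 / 2333 = 0.00337.
Flow is from higher to lower head: from P-10 toward P-9, i.e. toward the north-west.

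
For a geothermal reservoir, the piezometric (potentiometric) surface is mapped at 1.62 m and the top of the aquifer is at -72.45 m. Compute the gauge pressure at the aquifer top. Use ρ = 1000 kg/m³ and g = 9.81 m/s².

P ≈ 727 kPa

Pressure head at the aquifer top: ψ = h − z = 1.62 − (-72.45) = 74.07 m.
P = ρgψ = 1000 × 9.81 × 74.07 = 726627 Pa ≈ 727 kPa.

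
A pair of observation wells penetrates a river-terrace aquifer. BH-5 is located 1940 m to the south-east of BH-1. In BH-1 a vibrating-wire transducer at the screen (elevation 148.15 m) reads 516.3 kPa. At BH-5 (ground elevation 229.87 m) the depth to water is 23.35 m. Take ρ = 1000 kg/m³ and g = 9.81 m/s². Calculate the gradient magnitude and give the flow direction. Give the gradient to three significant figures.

i ≈ 0.00296; groundwater flows toward the north-west

Pressure head at BH-1: ψ = P/(ρg) = 516.3×1000 / (1000 × 9.81) = 52.63 m.
Total head at BH-1: h = z + ψ = 148.15 + 52.63 = 200.78 m.
Total head at BH-5: h = 229.87 − 23.35 = 206.52 m.
Head difference: h(BH-1) − h(BH-5) = 200.78 − 206.52 = -5.74 m.
Hydraulic gradient: i = |Δh| / L = 5.74 / 1940 = 0.00296.
Flow is from higher to lower head: from BH-5 toward BH-1, i.e. toward the north-west.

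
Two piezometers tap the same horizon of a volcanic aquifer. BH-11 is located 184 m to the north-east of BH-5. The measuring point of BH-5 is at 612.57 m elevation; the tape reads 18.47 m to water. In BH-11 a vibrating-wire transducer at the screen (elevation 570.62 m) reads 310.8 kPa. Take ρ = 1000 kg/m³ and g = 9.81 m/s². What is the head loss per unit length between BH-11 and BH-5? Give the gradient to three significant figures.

Total head at BH-5: h = 612.57 − 18.47 = 594.10 m.
Pressure head at BH-11: ψ = P/(ρg) = 310.8×1000 / (1000 × 9.81) = 31.68 m.
Total head at BH-11: h = z + ψ = 570.62 + 31.68 = 602.30 m.
Head difference: h(BH-5) − h(BH-11) = 594.10 − 602.30 = -8.20 m.
Hydraulic gradient: i = |Δh| / L = 8.20 / 184 = 0.0446.

i ≈ 0.0446 m/m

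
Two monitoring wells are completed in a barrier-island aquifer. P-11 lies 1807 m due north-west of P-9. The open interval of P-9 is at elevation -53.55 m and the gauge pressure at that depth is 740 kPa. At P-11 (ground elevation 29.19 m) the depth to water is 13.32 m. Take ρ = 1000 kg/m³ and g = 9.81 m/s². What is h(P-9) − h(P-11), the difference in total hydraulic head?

Δh ≈ 6.01 m

Pressure head at P-9: ψ = P/(ρg) = 740×1000 / (1000 × 9.81) = 75.43 m.
Total head at P-9: h = z + ψ = -53.55 + 75.43 = 21.88 m.
Total head at P-11: h = 29.19 − 13.32 = 15.87 m.
Head difference: h(P-9) − h(P-11) = 21.88 − 15.87 = 6.01 m.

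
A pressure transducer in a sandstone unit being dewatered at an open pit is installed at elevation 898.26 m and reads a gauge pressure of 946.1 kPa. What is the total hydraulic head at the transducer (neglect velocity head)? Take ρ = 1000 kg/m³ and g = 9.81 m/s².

ψ = P/(ρg) = 946.1×1000 / (1000 × 9.81) = 96.44 m.
h = z + ψ = 898.26 + 96.44 = 994.70 m.

h ≈ 994.70 m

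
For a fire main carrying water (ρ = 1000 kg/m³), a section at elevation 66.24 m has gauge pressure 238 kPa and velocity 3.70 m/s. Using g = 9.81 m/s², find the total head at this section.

Pressure head ψ = P/(ρg) = 238×1000 / (1000 × 9.81) = 24.26 m.
Velocity head = v²/(2g) = 3.70² / (2 × 9.81) = 0.698 m.
h = z + ψ + v²/(2g) = 66.24 + 24.26 + 0.698 = 91.20 m.

h ≈ 91.20 m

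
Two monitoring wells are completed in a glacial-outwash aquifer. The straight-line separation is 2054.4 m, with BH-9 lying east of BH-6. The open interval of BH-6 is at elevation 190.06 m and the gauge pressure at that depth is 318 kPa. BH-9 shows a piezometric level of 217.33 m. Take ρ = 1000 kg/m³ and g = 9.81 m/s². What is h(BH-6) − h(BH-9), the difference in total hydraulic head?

Δh ≈ 5.15 m

Pressure head at BH-6: ψ = P/(ρg) = 318×1000 / (1000 × 9.81) = 32.42 m.
Total head at BH-6: h = z + ψ = 190.06 + 32.42 = 222.48 m.
Total head at BH-9: h = 217.33 m (water level in the piezometer is the total head).
Head difference: h(BH-6) − h(BH-9) = 222.48 − 217.33 = 5.15 m.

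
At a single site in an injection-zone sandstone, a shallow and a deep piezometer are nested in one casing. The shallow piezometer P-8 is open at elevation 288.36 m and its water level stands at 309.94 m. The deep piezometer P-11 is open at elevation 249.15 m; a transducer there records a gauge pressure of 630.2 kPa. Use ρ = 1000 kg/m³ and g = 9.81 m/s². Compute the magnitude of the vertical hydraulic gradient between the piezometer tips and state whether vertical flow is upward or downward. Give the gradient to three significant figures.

|i_v| ≈ 0.0880; vertical flow is upward

Total head at P-8: h = 309.94 m (water level in the standpipe).
Pressure head at P-11: ψ = P/(ρg) = 630.2×1000 / (1000 × 9.81) = 64.24 m.
Total head at P-11: h = z + ψ = 249.15 + 64.24 = 313.39 m.
Δh = h(P-8) − h(P-11) = 309.94 − 313.39 = -3.45 m.
Vertical separation Δz = 288.36 − 249.15 = 39.21 m.
|i_v| = |Δh| / Δz = 3.45 / 39.21 = 0.0880.
Head is higher in the deep piezometer, so vertical flow is upward (discharge condition).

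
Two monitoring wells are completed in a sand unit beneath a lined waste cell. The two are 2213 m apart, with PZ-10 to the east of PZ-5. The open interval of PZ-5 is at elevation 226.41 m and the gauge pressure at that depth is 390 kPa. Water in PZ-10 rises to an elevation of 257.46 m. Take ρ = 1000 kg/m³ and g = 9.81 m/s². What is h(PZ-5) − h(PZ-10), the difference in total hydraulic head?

Δh ≈ 8.71 m

Pressure head at PZ-5: ψ = P/(ρg) = 390×1000 / (1000 × 9.81) = 39.76 m.
Total head at PZ-5: h = z + ψ = 226.41 + 39.76 = 266.17 m.
Total head at PZ-10: h = 257.46 m (water level in the piezometer is the total head).
Head difference: h(PZ-5) − h(PZ-10) = 266.17 − 257.46 = 8.71 m.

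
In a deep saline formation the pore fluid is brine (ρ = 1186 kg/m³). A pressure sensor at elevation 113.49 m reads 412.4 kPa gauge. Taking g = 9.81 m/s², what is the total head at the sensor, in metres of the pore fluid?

ψ = P/(ρg) = 412.4×1000 / (1186 × 9.81) = 35.45 m.
h = z + ψ = 113.49 + 35.45 = 148.94 m.

h ≈ 148.94 m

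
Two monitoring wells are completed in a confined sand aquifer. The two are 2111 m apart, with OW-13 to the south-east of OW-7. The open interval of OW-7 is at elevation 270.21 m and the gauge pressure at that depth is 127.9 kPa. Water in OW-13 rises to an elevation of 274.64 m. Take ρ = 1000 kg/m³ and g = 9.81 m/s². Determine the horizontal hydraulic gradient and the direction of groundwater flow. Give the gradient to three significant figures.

i ≈ 0.00408; groundwater flows toward the south-east

Pressure head at OW-7: ψ = P/(ρg) = 127.9×1000 / (1000 × 9.81) = 13.04 m.
Total head at OW-7: h = z + ψ = 270.21 + 13.04 = 283.25 m.
Total head at OW-13: h = 274.64 m (water level in the piezometer is the total head).
Head difference: h(OW-7) − h(OW-13) = 283.25 − 274.64 = 8.61 m.
Hydraulic gradient: i = |Δh| / L = 8.61 / 2111 = 0.00408.
Flow is from higher to lower head: from OW-7 toward OW-13, i.e. toward the south-east.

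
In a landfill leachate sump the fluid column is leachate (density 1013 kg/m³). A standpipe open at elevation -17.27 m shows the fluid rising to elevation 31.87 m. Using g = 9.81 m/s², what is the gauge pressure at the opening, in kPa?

P ≈ 488 kPa

Pressure head ψ = h − z = 31.87 − (-17.27) = 49.14 m.
P = ρgψ = 1013 × 9.81 × 49.14 = 488330 Pa ≈ 488 kPa.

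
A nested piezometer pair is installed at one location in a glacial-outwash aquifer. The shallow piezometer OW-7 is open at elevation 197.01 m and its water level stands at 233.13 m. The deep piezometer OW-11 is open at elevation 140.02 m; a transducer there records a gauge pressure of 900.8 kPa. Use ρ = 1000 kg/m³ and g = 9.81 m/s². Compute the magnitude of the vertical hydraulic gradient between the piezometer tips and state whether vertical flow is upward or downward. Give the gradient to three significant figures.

|i_v| ≈ 0.0226; vertical flow is downward

Total head at OW-7: h = 233.13 m (water level in the standpipe).
Pressure head at OW-11: ψ = P/(ρg) = 900.8×1000 / (1000 × 9.81) = 91.82 m.
Total head at OW-11: h = z + ψ = 140.02 + 91.82 = 231.84 m.
Δh = h(OW-7) − h(OW-11) = 233.13 − 231.84 = 1.29 m.
Vertical separation Δz = 197.01 − 140.02 = 56.99 m.
|i_v| = |Δh| / Δz = 1.29 / 56.99 = 0.0226.
Head is higher in the shallow piezometer, so vertical flow is downward (recharge condition).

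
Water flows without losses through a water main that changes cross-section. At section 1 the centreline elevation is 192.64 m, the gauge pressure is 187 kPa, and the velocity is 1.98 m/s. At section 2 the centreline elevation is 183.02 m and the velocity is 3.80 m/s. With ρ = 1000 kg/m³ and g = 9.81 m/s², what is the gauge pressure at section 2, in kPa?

Pressure head at 1: ψ₁ = P₁/(ρg) = 187×1000 / (1000 × 9.81) = 19.06 m.
Velocity heads: v₁²/2g = 1.98²/19.62 = 0.200 m; v₂²/2g = 3.80²/19.62 = 0.736 m.
Total head H = z₁ + ψ₁ + v₁²/2g = 192.64 + 19.06 + 0.200 = 211.90 m.
ψ₂ = H − z₂ − v₂²/2g = 211.90 − 183.02 − 0.736 = 28.14 m.
P₂ = ρgψ₂ = 1000 × 9.81 × 28.14 ≈ 276 kPa.

P₂ ≈ 276 kPa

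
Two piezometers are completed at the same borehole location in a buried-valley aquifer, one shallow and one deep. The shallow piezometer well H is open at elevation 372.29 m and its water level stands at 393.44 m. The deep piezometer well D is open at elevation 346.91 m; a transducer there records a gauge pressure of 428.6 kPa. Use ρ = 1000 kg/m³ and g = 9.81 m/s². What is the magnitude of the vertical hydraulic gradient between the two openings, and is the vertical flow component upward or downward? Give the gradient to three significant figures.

|i_v| ≈ 0.112; vertical flow is downward

Total head at well H: h = 393.44 m (water level in the standpipe).
Pressure head at well D: ψ = P/(ρg) = 428.6×1000 / (1000 × 9.81) = 43.69 m.
Total head at well D: h = z + ψ = 346.91 + 43.69 = 390.60 m.
Δh = h(well H) − h(well D) = 393.44 − 390.60 = 2.84 m.
Vertical separation Δz = 372.29 − 346.91 = 25.38 m.
|i_v| = |Δh| / Δz = 2.84 / 25.38 = 0.112.
Head is higher in the shallow piezometer, so vertical flow is downward (recharge condition).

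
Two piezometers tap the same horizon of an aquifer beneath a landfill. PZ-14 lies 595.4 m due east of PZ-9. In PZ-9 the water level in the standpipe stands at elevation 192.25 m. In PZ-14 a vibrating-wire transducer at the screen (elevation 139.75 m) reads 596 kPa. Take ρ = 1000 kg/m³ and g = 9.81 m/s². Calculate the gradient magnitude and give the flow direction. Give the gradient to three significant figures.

Total head at PZ-9: h = 192.25 m (water level in the piezometer is the total head).
Pressure head at PZ-14: ψ = P/(ρg) = 596×1000 / (1000 × 9.81) = 60.75 m.
Total head at PZ-14: h = z + ψ = 139.75 + 60.75 = 200.50 m.
Head difference: h(PZ-9) − h(PZ-14) = 192.25 − 200.50 = -8.25 m.
Hydraulic gradient: i = |Δh| / L = 8.25 / 595.4 = 0.0139.
Flow is from higher to lower head: from PZ-14 toward PZ-9, i.e. toward the west.

i ≈ 0.0139; groundwater flows toward the west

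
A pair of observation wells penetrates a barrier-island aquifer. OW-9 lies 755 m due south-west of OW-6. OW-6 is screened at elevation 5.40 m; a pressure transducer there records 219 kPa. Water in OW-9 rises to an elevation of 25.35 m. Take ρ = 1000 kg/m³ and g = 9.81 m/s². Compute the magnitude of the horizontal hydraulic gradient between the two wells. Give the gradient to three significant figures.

i ≈ 0.00314

Pressure head at OW-6: ψ = P/(ρg) = 219×1000 / (1000 × 9.81) = 22.32 m.
Total head at OW-6: h = z + ψ = 5.40 + 22.32 = 27.72 m.
Total head at OW-9: h = 25.35 m (water level in the piezometer is the total head).
Head difference: h(OW-6) − h(OW-9) = 27.72 − 25.35 = 2.37 m.
Hydraulic gradient: i = |Δh| / L = 2.37 / 755 = 0.00314.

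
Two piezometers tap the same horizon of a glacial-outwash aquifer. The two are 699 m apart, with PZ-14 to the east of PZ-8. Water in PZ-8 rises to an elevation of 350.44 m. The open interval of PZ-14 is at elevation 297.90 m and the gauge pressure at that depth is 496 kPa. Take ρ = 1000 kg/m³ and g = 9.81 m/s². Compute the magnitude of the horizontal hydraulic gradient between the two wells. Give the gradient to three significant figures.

i ≈ 0.00283

Total head at PZ-8: h = 350.44 m (water level in the piezometer is the total head).
Pressure head at PZ-14: ψ = P/(ρg) = 496×1000 / (1000 × 9.81) = 50.56 m.
Total head at PZ-14: h = z + ψ = 297.90 + 50.56 = 348.46 m.
Head difference: h(PZ-8) − h(PZ-14) = 350.44 − 348.46 = 1.98 m.
Hydraulic gradient: i = |Δh| / L = 1.98 / 699 = 0.00283.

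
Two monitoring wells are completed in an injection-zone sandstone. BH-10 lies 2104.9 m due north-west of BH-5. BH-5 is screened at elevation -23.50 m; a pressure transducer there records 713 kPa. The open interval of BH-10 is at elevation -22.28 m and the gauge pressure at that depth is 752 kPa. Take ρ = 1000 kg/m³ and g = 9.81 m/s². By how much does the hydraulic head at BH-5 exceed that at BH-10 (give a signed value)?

Δh ≈ -5.20 m

Pressure head at BH-5: ψ = P/(ρg) = 713×1000 / (1000 × 9.81) = 72.68 m.
Total head at BH-5: h = z + ψ = -23.50 + 72.68 = 49.18 m.
Pressure head at BH-10: ψ = P/(ρg) = 752×1000 / (1000 × 9.81) = 76.66 m.
Total head at BH-10: h = z + ψ = -22.28 + 76.66 = 54.38 m.
Head difference: h(BH-5) − h(BH-10) = 49.18 − 54.38 = -5.20 m.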